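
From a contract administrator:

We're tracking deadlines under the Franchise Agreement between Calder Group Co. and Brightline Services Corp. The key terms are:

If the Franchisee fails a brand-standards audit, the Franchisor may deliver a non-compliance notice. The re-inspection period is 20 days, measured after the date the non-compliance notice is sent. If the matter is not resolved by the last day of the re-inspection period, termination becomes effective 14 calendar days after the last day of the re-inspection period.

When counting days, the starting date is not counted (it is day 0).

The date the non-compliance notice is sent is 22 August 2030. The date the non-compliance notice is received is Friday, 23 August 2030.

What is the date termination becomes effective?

25 September 2030

The last day of the re-inspection period: 22 August 2030 + 20 days = 11 September 2030.
Adding 14 calendar days to 11 September 2030 gives 25 September 2030, which is the date termination becomes effective.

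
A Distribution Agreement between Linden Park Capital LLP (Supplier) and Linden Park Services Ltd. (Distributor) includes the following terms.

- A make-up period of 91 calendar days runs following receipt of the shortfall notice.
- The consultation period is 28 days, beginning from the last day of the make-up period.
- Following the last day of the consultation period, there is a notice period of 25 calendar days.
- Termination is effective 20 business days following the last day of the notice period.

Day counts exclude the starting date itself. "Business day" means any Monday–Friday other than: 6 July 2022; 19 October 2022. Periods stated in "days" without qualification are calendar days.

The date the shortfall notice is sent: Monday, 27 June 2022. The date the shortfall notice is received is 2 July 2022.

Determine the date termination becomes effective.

21 December 2022

The last day of the make-up period: 2 July 2022 + 91 days = 1 October 2022.
The last day of the consultation period: 1 October 2022 + 28 days = 29 October 2022.
The last day of the notice period: 29 October 2022 + 25 days = 23 November 2022.
The date termination becomes effective: counting 20 business days from Wednesday, 23 November 2022 (Nov 24, Nov 25, Nov 28, Nov 29, …, Dec 19, Dec 20, Dec 21, skipping weekends) reaches Wednesday, 21 December 2022.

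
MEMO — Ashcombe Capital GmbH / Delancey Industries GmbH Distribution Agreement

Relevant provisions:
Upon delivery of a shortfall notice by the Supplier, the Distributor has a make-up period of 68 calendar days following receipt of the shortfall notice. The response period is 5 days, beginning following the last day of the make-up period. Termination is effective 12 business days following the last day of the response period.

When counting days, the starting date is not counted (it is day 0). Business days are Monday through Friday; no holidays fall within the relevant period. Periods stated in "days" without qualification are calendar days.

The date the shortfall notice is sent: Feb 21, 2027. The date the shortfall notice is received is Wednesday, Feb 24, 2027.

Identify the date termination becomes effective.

The last day of the make-up period: Feb 24, 2027 + 68 days = May 3, 2027.
The last day of the response period: May 3, 2027 + 5 days = May 8, 2027.
The date termination becomes effective: counting 12 business days from Saturday, May 8, 2027 (May 10, May 11, May 12, May 13, …, May 21, May 24, May 25, skipping weekends) reaches Tuesday, May 25, 2027.

May 25, 2027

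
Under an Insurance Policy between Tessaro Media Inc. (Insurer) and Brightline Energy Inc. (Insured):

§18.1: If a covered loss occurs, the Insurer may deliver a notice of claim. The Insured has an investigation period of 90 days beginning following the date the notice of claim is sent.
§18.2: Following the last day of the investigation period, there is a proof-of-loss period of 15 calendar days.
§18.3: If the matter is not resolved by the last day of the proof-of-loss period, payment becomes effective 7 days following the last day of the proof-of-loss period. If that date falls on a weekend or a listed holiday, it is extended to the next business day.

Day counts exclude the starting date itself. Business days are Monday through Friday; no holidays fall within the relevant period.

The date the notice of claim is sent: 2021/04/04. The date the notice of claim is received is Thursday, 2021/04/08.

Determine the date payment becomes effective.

2021/07/26

The last day of the investigation period: 2021/04/04 + 90 days = 2021/07/03.
The last day of the proof-of-loss period: 15 calendar days after 2021/07/03 is 2021/07/18.
Adding 7 calendar days to 2021/07/18 gives 2021/07/25, which is the date payment becomes effective. That falls on a Sunday, so it rolls to the next business day, Monday, 2021/07/26.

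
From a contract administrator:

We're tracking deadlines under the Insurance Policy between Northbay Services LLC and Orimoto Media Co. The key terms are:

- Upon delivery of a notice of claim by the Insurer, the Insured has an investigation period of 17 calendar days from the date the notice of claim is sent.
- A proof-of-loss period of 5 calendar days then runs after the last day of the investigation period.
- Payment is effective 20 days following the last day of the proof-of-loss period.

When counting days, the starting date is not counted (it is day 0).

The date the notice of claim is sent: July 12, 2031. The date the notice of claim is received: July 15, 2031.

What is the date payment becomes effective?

August 23, 2031

The last day of the investigation period: July 12, 2031 + 17 days = July 29, 2031.
The last day of the proof-of-loss period: 5 calendar days after July 29, 2031 is August 3, 2031.
The date payment becomes effective: 20 calendar days after August 3, 2031 is August 23, 2031.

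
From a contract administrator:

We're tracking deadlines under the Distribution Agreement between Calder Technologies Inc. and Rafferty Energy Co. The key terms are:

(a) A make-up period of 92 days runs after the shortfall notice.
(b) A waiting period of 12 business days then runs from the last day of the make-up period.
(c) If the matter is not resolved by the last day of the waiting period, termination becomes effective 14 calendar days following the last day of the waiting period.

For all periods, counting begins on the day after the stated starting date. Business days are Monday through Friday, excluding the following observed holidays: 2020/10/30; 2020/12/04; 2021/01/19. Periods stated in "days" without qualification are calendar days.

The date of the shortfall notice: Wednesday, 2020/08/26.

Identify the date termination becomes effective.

2020/12/29

The last day of the make-up period: 92 calendar days after 2020/08/26 is 2020/11/26.
The last day of the waiting period: 12 business days after Thursday, 2020/11/26, skipping weekends and the listed holiday on Dec 4 — Nov 27, Nov 30, Dec 1, Dec 2, …, Dec 11, Dec 14, Dec 15 — lands on Tuesday, 2020/12/15.
The date termination becomes effective: 14 calendar days after 2020/12/15 is 2020/12/29.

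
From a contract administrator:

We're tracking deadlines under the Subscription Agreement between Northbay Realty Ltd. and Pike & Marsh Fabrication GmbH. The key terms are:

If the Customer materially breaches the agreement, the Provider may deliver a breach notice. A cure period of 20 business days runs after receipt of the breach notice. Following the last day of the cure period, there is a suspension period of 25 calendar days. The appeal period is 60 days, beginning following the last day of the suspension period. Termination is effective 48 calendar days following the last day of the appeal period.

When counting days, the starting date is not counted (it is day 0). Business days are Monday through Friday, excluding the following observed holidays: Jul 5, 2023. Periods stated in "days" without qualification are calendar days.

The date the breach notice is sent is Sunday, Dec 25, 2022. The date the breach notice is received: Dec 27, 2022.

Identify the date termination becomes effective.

The last day of the cure period: 20 business days after Tuesday, Dec 27, 2022, skipping weekends — Dec 28, Dec 29, Dec 30, Jan 2, …, Jan 20, Jan 23, Jan 24 — lands on Tuesday, Jan 24, 2023.
Adding 25 calendar days to Jan 24, 2023 gives Feb 18, 2023, which is the last day of the suspension period.
Adding 60 calendar days to Feb 18, 2023 gives Apr 19, 2023, which is the last day of the appeal period.
Adding 48 calendar days to Apr 19, 2023 gives Jun 6, 2023, which is the date termination becomes effective.

Jun 6, 2023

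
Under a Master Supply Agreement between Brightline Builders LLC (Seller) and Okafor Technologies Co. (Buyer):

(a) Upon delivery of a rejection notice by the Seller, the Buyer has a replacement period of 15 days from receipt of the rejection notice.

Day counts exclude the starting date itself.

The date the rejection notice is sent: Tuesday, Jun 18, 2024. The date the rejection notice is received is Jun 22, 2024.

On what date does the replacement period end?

The last day of the replacement period: Jun 22, 2024 + 15 days = Jul 7, 2024.

Jul 7, 2024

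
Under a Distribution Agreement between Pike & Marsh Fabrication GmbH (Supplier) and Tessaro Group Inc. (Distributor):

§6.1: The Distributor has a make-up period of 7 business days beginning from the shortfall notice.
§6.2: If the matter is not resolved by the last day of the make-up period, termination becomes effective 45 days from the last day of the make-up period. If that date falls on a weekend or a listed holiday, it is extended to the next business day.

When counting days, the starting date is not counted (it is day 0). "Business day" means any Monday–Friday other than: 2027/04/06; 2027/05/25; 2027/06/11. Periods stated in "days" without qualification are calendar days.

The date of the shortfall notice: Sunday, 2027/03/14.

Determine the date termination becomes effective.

The last day of the make-up period: counting 7 business days from Sunday, 2027/03/14 (Mar 15, Mar 16, Mar 17, Mar 18, Mar 19, Mar 22, Mar 23, skipping weekends) reaches Tuesday, 2027/03/23.
Adding 45 calendar days to 2027/03/23 gives 2027/05/07, which is the date termination becomes effective. 2027/05/07 is a Friday and is not a listed holiday, so no roll-forward applies.

2027/05/07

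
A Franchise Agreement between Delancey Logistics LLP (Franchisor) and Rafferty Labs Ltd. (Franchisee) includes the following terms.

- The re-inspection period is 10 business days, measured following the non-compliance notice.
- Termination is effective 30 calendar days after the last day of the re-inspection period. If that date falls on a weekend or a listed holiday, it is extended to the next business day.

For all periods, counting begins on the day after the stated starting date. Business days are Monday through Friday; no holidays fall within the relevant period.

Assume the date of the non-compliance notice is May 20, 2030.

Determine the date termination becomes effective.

From Monday, May 20, 2030, 10 business days (May 21, May 22, May 23, May 24, May 27, May 28, May 29, May 30, May 31, Jun 3, skipping weekends) brings us to Monday, Jun 3, 2030, which is the last day of the re-inspection period.
Adding 30 calendar days to Jun 3, 2030 gives Jul 3, 2030, which is the date termination becomes effective. Jul 3, 2030 is a Wednesday, so no roll-forward applies.

Jul 3, 2030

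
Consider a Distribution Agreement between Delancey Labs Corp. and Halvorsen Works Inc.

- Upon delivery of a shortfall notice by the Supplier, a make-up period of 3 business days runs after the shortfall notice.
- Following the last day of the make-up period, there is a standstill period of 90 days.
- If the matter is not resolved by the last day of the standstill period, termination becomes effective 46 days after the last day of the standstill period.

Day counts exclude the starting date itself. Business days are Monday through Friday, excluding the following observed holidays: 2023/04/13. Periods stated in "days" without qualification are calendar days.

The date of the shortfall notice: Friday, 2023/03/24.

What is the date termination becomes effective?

The last day of the make-up period: 3 business days after Friday, 2023/03/24, skipping weekends — Mar 27, Mar 28, Mar 29 — lands on Wednesday, 2023/03/29.
Adding 90 calendar days to 2023/03/29 gives 2023/06/27, which is the last day of the standstill period.
The date termination becomes effective: 2023/06/27 + 46 days = 2023/08/12.

2023/08/12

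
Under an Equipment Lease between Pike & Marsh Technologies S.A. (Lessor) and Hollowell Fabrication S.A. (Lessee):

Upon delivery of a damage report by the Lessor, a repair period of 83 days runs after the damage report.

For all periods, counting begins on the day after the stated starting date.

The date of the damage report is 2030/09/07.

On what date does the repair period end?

2030/11/29

The last day of the repair period: 83 calendar days after 2030/09/07 is 2030/11/29.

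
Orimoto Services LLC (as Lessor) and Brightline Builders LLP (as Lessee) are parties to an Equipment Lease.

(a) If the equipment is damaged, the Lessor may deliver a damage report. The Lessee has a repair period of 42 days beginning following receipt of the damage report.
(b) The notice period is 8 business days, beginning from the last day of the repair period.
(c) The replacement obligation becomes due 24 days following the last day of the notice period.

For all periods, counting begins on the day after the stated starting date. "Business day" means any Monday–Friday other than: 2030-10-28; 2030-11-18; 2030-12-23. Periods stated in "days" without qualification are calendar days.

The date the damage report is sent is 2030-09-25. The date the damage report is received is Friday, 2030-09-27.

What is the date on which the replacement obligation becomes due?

Adding 42 calendar days to 2030-09-27 gives 2030-11-08, which is the last day of the repair period.
From Friday, 2030-11-08, 8 business days (Nov 11, Nov 12, Nov 13, Nov 14, Nov 15, Nov 19, Nov 20, Nov 21, skipping weekends and the listed holiday on Nov 18) brings us to Thursday, 2030-11-21, which is the last day of the notice period.
The date on which the replacement obligation becomes due: 2030-11-21 + 24 days = 2030-12-15.

2030-12-15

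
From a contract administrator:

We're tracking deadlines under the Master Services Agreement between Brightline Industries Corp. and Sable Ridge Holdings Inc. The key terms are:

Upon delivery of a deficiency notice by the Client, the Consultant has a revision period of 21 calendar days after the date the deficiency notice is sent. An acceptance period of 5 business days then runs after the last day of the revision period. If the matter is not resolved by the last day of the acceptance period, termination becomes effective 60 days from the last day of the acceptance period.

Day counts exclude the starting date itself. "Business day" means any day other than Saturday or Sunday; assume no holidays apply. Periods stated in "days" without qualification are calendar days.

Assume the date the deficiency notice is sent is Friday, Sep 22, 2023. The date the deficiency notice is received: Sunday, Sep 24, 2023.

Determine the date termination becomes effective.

The last day of the revision period: 21 calendar days after Sep 22, 2023 is Oct 13, 2023.
The last day of the acceptance period: 5 business days after Friday, Oct 13, 2023, skipping weekends — Oct 16, Oct 17, Oct 18, Oct 19, Oct 20 — lands on Friday, Oct 20, 2023.
The date termination becomes effective: Oct 20, 2023 + 60 days = Dec 19, 2023.

Dec 19, 2023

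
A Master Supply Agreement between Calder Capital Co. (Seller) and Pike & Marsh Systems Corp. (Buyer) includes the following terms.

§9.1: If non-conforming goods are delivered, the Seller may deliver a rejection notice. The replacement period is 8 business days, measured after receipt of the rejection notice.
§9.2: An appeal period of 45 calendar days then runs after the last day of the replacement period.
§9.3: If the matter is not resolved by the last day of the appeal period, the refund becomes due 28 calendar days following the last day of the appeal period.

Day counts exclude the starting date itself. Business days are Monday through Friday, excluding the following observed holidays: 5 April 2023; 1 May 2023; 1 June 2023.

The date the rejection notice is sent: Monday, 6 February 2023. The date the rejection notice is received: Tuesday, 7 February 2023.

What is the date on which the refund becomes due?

The last day of the replacement period: 8 business days after Tuesday, 7 February 2023, skipping weekends — Feb 8, Feb 9, Feb 10, Feb 13, Feb 14, Feb 15, Feb 16, Feb 17 — lands on Friday, 17 February 2023.
The last day of the appeal period: 45 calendar days after 17 February 2023 is 3 April 2023.
The date on which the refund becomes due: 28 calendar days after 3 April 2023 is 1 May 2023.

1 May 2023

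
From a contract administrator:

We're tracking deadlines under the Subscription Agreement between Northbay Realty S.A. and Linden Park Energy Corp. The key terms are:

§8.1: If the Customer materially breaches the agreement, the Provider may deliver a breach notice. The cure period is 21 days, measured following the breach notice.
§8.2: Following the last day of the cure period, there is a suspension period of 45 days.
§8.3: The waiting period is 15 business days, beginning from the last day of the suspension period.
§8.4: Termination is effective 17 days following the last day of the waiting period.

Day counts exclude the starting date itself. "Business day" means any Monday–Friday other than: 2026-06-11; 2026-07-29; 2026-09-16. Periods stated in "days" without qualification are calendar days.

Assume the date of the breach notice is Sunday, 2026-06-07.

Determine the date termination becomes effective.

2026-09-19

The last day of the cure period: 21 calendar days after 2026-06-07 is 2026-06-28.
The last day of the suspension period: 45 calendar days after 2026-06-28 is 2026-08-12.
From Wednesday, 2026-08-12, 15 business days (Aug 13, Aug 14, Aug 17, Aug 18, …, Aug 31, Sep 1, Sep 2, skipping weekends) brings us to Wednesday, 2026-09-02, which is the last day of the waiting period.
The date termination becomes effective: 17 calendar days after 2026-09-02 is 2026-09-19.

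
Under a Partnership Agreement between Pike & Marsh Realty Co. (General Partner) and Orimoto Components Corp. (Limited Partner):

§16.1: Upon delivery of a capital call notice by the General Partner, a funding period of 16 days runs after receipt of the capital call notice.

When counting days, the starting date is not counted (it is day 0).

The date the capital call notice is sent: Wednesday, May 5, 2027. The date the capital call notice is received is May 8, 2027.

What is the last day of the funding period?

The last day of the funding period: May 8, 2027 + 16 days = May 24, 2027.

May 24, 2027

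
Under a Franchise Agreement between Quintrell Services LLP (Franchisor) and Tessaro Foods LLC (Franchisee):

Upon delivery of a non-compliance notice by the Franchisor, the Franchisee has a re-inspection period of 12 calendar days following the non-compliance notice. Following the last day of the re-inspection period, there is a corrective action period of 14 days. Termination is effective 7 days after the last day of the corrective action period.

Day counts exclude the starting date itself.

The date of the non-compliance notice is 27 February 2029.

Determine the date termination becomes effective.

The last day of the re-inspection period: 27 February 2029 + 12 days = 11 March 2029.
Adding 14 calendar days to 11 March 2029 gives 25 March 2029, which is the last day of the corrective action period.
Adding 7 calendar days to 25 March 2029 gives 1 April 2029, which is the date termination becomes effective.

1 April 2029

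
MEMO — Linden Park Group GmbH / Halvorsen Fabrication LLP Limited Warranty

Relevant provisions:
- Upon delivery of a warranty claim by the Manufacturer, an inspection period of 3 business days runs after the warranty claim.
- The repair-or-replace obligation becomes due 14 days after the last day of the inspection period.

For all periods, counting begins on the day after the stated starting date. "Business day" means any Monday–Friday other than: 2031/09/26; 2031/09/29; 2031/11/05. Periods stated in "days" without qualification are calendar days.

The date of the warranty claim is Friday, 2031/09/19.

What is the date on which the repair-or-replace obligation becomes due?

2031/10/08

The last day of the inspection period: counting 3 business days from Friday, 2031/09/19 (Sep 22, Sep 23, Sep 24, skipping weekends) reaches Wednesday, 2031/09/24.
The date on which the repair-or-replace obligation becomes due: 2031/09/24 + 14 days = 2031/10/08.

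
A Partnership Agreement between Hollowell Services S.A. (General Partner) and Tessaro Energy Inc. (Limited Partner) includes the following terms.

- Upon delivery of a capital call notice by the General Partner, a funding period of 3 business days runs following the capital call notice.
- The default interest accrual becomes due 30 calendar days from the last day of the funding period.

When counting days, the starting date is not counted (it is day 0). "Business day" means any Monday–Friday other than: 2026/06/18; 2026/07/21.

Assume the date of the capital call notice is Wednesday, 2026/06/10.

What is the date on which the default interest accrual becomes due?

The last day of the funding period: counting 3 business days from Wednesday, 2026/06/10 (Jun 11, Jun 12, Jun 15, skipping weekends) reaches Monday, 2026/06/15.
The date on which the default interest accrual becomes due: 30 calendar days after 2026/06/15 is 2026/07/15.

2026/07/15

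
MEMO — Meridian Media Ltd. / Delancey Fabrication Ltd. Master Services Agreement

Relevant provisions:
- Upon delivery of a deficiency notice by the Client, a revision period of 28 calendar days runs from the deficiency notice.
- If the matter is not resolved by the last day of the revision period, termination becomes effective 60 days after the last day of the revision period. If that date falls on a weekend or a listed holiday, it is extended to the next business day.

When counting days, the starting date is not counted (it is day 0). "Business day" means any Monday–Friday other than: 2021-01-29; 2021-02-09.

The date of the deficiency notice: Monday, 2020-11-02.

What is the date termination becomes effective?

Adding 28 calendar days to 2020-11-02 gives 2020-11-30, which is the last day of the revision period.
The date termination becomes effective: 2020-11-30 + 60 days = 2021-01-29. That falls on Friday, a listed holiday, so it rolls to the next business day, Monday, 2021-02-01.

2021-02-01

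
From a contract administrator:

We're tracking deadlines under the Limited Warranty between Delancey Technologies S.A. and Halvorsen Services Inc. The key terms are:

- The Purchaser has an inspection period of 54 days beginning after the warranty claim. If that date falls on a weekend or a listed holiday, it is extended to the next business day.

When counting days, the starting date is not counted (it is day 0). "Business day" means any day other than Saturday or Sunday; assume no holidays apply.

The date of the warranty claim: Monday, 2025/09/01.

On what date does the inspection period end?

Adding 54 calendar days to 2025/09/01 gives 2025/10/25, which is the last day of the inspection period. That falls on a Saturday, so it rolls to the next business day, Monday, 2025/10/27.

2025/10/27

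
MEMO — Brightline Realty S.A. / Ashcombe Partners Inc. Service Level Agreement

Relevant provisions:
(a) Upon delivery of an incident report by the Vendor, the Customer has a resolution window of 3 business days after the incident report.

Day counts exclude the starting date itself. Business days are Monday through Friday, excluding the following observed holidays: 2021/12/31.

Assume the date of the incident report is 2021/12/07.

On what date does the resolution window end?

2021/12/10

The last day of the resolution window: counting 3 business days from Tuesday, 2021/12/07 (Dec 8, Dec 9, Dec 10, skipping weekends) reaches Friday, 2021/12/10.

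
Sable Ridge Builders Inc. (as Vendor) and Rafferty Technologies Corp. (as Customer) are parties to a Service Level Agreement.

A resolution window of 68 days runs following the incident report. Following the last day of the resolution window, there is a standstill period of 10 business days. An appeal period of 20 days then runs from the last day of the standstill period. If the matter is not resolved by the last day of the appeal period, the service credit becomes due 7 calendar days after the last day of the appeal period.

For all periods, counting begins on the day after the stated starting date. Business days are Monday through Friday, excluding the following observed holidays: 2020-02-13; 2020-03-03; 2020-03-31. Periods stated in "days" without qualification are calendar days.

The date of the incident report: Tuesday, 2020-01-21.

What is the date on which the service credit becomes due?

The last day of the resolution window: 2020-01-21 + 68 days = 2020-03-29.
From Sunday, 2020-03-29, 10 business days (Mar 30, Apr 1, Apr 2, Apr 3, Apr 6, Apr 7, Apr 8, Apr 9, Apr 10, Apr 13, skipping weekends and the listed holiday on Mar 31) brings us to Monday, 2020-04-13, which is the last day of the standstill period.
The last day of the appeal period: 2020-04-13 + 20 days = 2020-05-03.
The date on which the service credit becomes due: 2020-05-03 + 7 days = 2020-05-10.

2020-05-10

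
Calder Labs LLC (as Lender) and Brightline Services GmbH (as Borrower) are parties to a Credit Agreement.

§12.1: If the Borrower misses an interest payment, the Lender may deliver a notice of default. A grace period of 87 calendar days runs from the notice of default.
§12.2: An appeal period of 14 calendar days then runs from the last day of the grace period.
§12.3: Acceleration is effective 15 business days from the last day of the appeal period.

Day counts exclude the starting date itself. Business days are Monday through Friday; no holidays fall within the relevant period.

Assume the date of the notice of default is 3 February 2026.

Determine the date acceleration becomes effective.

5 June 2026

The last day of the grace period: 3 February 2026 + 87 days = 1 May 2026.
The last day of the appeal period: 14 calendar days after 1 May 2026 is 15 May 2026.
The date acceleration becomes effective: counting 15 business days from Friday, 15 May 2026 (May 18, May 19, May 20, May 21, …, Jun 3, Jun 4, Jun 5, skipping weekends) reaches Friday, 5 June 2026.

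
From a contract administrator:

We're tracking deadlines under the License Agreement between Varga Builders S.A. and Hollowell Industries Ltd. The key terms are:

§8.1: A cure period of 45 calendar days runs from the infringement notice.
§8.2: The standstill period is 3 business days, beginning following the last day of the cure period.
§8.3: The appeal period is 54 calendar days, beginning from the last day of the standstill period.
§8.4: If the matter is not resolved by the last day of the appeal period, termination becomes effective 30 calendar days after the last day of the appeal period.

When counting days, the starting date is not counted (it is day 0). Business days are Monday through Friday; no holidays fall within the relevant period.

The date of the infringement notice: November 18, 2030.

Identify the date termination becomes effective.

Adding 45 calendar days to November 18, 2030 gives January 2, 2031, which is the last day of the cure period.
From Thursday, January 2, 2031, 3 business days (Jan 3, Jan 6, Jan 7, skipping weekends) brings us to Tuesday, January 7, 2031, which is the last day of the standstill period.
The last day of the appeal period: January 7, 2031 + 54 days = March 2, 2031.
The date termination becomes effective: 30 calendar days after March 2, 2031 is April 1, 2031.

April 1, 2031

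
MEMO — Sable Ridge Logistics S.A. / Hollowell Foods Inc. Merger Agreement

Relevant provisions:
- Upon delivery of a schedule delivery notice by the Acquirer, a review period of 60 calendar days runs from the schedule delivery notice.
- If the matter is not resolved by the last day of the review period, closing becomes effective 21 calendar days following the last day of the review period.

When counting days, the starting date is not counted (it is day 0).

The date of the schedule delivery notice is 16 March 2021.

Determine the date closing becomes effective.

The last day of the review period: 16 March 2021 + 60 days = 15 May 2021.
Adding 21 calendar days to 15 May 2021 gives 5 June 2021, which is the date closing becomes effective.

5 June 2021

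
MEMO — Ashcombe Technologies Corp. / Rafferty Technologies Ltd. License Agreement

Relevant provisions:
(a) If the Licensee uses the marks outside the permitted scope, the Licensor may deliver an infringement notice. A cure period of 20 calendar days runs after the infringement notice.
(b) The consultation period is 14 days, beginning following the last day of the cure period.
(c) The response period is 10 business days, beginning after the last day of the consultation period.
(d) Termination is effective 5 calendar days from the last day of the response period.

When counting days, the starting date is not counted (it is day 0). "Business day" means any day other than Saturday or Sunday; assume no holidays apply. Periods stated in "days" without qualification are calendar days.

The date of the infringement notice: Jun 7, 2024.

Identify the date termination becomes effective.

Jul 30, 2024

The last day of the cure period: Jun 7, 2024 + 20 days = Jun 27, 2024.
The last day of the consultation period: Jun 27, 2024 + 14 days = Jul 11, 2024.
The last day of the response period: 10 business days after Thursday, Jul 11, 2024, skipping weekends — Jul 12, Jul 15, Jul 16, Jul 17, Jul 18, Jul 19, Jul 22, Jul 23, Jul 24, Jul 25 — lands on Thursday, Jul 25, 2024.
The date termination becomes effective: Jul 25, 2024 + 5 days = Jul 30, 2024.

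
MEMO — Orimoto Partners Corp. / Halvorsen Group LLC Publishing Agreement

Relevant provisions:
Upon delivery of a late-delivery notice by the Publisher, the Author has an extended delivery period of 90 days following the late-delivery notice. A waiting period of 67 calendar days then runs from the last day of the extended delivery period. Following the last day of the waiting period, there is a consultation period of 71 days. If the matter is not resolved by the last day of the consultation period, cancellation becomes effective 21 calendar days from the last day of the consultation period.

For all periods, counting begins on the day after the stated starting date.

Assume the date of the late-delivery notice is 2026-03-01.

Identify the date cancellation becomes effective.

The last day of the extended delivery period: 2026-03-01 + 90 days = 2026-05-30.
Adding 67 calendar days to 2026-05-30 gives 2026-08-05, which is the last day of the waiting period.
Adding 71 calendar days to 2026-08-05 gives 2026-10-15, which is the last day of the consultation period.
The date cancellation becomes effective: 2026-10-15 + 21 days = 2026-11-05.

2026-11-05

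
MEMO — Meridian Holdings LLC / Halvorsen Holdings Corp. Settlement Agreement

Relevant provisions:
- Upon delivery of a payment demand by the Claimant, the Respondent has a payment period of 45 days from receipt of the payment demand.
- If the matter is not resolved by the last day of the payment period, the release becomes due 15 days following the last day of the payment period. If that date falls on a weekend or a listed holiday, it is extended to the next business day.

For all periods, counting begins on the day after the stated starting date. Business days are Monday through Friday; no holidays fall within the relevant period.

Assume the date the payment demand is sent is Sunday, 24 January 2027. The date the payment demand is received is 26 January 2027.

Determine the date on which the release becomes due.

Adding 45 calendar days to 26 January 2027 gives 12 March 2027, which is the last day of the payment period.
Adding 15 calendar days to 12 March 2027 gives 27 March 2027, which is the date on which the release becomes due. That falls on a Saturday, so it rolls to the next business day, Monday, 29 March 2027.

29 March 2027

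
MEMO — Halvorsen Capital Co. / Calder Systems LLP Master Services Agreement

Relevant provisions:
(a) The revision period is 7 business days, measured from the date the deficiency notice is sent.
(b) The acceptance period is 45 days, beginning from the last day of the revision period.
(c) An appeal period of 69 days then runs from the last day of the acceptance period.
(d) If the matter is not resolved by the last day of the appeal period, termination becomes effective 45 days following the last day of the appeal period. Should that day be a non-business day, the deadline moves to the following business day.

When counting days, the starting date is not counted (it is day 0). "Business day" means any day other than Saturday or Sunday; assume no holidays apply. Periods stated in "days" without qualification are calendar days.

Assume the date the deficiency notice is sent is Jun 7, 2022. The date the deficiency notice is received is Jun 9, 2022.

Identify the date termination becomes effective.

The last day of the revision period: 7 business days after Tuesday, Jun 7, 2022, skipping weekends — Jun 8, Jun 9, Jun 10, Jun 13, Jun 14, Jun 15, Jun 16 — lands on Thursday, Jun 16, 2022.
The last day of the acceptance period: Jun 16, 2022 + 45 days = Jul 31, 2022.
Adding 69 calendar days to Jul 31, 2022 gives Oct 8, 2022, which is the last day of the appeal period.
Adding 45 calendar days to Oct 8, 2022 gives Nov 22, 2022, which is the date termination becomes effective. Nov 22, 2022 is a Tuesday, so no roll-forward applies.

Nov 22, 2022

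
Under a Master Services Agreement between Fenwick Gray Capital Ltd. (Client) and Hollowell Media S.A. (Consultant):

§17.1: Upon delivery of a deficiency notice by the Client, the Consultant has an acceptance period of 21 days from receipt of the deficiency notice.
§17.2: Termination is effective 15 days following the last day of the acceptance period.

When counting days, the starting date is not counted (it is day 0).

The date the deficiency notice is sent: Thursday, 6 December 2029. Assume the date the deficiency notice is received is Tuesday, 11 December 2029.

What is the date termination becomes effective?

16 January 2030

The last day of the acceptance period: 11 December 2029 + 21 days = 1 January 2030.
Adding 15 calendar days to 1 January 2030 gives 16 January 2030, which is the date termination becomes effective.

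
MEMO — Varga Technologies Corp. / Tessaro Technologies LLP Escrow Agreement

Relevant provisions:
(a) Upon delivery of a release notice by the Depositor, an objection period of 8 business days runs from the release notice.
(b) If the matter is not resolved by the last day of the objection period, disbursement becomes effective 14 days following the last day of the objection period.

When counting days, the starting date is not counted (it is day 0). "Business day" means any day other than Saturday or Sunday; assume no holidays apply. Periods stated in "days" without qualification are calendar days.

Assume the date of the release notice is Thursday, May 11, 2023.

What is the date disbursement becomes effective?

The last day of the objection period: counting 8 business days from Thursday, May 11, 2023 (May 12, May 15, May 16, May 17, May 18, May 19, May 22, May 23, skipping weekends) reaches Tuesday, May 23, 2023.
The date disbursement becomes effective: May 23, 2023 + 14 days = June 6, 2023.

June 6, 2023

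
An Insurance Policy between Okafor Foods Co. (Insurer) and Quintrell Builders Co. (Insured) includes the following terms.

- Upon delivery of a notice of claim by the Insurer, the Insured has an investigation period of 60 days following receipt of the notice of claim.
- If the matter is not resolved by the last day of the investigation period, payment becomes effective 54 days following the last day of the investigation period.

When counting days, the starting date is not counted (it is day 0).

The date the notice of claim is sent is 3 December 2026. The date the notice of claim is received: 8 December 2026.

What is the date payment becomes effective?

The last day of the investigation period: 8 December 2026 + 60 days = 6 February 2027.
The date payment becomes effective: 6 February 2027 + 54 days = 1 April 2027.

1 April 2027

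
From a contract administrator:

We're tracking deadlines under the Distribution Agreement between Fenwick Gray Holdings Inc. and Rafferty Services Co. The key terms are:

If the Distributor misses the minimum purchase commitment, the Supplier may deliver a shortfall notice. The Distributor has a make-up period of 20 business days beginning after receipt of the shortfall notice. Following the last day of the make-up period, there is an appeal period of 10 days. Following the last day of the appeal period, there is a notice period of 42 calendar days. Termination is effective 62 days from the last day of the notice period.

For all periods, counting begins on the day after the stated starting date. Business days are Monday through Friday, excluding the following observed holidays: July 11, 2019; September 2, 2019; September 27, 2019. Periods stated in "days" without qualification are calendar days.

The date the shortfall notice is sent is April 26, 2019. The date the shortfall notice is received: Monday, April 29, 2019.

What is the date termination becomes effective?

September 18, 2019

The last day of the make-up period: 20 business days after Monday, April 29, 2019, skipping weekends — Apr 30, May 1, May 2, May 3, …, May 23, May 24, May 27 — lands on Monday, May 27, 2019.
The last day of the appeal period: May 27, 2019 + 10 days = June 6, 2019.
Adding 42 calendar days to June 6, 2019 gives July 18, 2019, which is the last day of the notice period.
The date termination becomes effective: July 18, 2019 + 62 days = September 18, 2019.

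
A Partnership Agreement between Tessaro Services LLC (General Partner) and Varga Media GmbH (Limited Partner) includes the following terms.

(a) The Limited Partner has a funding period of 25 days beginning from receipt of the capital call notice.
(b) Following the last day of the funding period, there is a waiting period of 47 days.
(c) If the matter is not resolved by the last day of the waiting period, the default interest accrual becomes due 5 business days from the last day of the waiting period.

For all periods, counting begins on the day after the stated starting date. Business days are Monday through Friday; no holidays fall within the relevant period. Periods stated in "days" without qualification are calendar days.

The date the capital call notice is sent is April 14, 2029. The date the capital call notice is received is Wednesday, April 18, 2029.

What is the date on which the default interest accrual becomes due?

The last day of the funding period: 25 calendar days after April 18, 2029 is May 13, 2029.
The last day of the waiting period: 47 calendar days after May 13, 2029 is June 29, 2029.
From Friday, June 29, 2029, 5 business days (Jul 2, Jul 3, Jul 4, Jul 5, Jul 6, skipping weekends) brings us to Friday, July 6, 2029, which is the date on which the default interest accrual becomes due.

July 6, 2029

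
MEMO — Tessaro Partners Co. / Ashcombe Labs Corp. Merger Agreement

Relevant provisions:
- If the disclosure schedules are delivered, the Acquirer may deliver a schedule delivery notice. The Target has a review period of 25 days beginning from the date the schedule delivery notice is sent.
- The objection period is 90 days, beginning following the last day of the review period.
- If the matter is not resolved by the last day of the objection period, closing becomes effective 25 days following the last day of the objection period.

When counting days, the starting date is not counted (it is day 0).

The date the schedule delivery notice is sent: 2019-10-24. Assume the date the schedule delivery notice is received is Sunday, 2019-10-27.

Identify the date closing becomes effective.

The last day of the review period: 2019-10-24 + 25 days = 2019-11-18.
The last day of the objection period: 90 calendar days after 2019-11-18 is 2020-02-16.
Adding 25 calendar days to 2020-02-16 gives 2020-03-12, which is the date closing becomes effective.

2020-03-12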